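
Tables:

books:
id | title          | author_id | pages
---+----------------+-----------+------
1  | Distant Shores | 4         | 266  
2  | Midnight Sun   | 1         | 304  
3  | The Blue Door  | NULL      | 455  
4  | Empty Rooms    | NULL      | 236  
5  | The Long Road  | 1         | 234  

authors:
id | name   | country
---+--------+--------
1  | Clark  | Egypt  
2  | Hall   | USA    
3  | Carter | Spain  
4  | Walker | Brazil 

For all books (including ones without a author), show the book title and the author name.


LEFT JOIN keeps every row from books (the left table); where author_id has no match in authors, the author columns become NULL. Walk through each book:
  - book 1 (Distant Shores): author_id=4 -> matches Walker
  - book 2 (Midnight Sun): author_id=1 -> matches Clark
  - book 3 (The Blue Door): author_id=NULL, no match -> kept with NULL
  - book 4 (Empty Rooms): author_id=NULL, no match -> kept with NULL
  - book 5 (The Long Road): author_id=1 -> matches Clark
All 5 rows appear; 2 have NULL author.

SQL:
SELECT a.title, b.name AS author
FROM books a
LEFT JOIN authors b ON a.author_id = b.id

Result:
title          | author
---------------+-------
Distant Shores | Walker
Midnight Sun   | Clark 
The Blue Door  | NULL  
Empty Rooms    | NULL  
The Long Road  | Clark 


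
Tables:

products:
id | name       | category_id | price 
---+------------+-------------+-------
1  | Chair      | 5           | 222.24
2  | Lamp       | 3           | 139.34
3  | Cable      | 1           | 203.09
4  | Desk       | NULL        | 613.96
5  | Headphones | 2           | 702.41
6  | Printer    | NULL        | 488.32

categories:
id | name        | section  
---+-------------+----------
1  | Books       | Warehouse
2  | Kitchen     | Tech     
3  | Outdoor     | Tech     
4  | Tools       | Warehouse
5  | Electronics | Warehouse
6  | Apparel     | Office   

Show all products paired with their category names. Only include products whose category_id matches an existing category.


INNER JOIN keeps only products rows whose category_id matches an id in categories. Walk through each product:
  - product 1 (Chair): category_id=5 -> matches Electronics
  - product 2 (Lamp): category_id=3 -> matches Outdoor
  - product 3 (Cable): category_id=1 -> matches Books
  - product 4 (Desk): category_id=NULL, no match -> dropped
  - product 5 (Headphones): category_id=2 -> matches Kitchen
  - product 6 (Printer): category_id=NULL, no match -> dropped
So 2 of 6 rows are dropped.

SQL:
SELECT a.name, b.name AS category
FROM products a
INNER JOIN categories b ON a.category_id = b.id

Result:
name       | category   
-----------+------------
Chair      | Electronics
Lamp       | Outdoor    
Cable      | Books      
Headphones | Kitchen    


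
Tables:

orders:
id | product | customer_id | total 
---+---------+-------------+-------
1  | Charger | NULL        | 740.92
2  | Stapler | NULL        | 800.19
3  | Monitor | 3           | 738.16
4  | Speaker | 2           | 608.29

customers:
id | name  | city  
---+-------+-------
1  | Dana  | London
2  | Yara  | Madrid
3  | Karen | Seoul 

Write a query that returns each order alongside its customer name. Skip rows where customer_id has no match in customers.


INNER JOIN keeps only orders rows whose customer_id matches an id in customers. Walk through each order:
  - order 1 (Charger): customer_id=NULL, no match -> dropped
  - order 2 (Stapler): customer_id=NULL, no match -> dropped
  - order 3 (Monitor): customer_id=3 -> matches Karen
  - order 4 (Speaker): customer_id=2 -> matches Yara
So 2 of 4 rows are dropped.

SQL:
SELECT a.product, b.name AS customer
FROM orders a
INNER JOIN customers b ON a.customer_id = b.id

Result:
product | customer
--------+---------
Monitor | Karen   
Speaker | Yara    


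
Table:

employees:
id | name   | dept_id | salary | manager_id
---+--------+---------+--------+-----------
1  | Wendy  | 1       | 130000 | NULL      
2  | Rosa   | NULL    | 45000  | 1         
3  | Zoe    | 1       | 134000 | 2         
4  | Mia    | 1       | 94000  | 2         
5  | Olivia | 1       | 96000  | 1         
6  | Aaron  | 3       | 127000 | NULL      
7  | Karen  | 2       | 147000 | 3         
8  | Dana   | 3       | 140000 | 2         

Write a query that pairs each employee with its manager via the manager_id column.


This is a self-join: employees is joined to a second copy of itself, matching each row's manager_id to another row's id. Use LEFT JOIN so rows with manager_id=NULL are kept.
  - employee 1 (Wendy): manager_id=NULL -> NULL
  - employee 2 (Rosa): manager_id=1 -> Wendy
  - employee 3 (Zoe): manager_id=2 -> Rosa
  - employee 4 (Mia): manager_id=2 -> Rosa
  - employee 5 (Olivia): manager_id=1 -> Wendy
  - employee 6 (Aaron): manager_id=NULL -> NULL
  - employee 7 (Karen): manager_id=3 -> Zoe
  - employee 8 (Dana): manager_id=2 -> Rosa

SQL:
SELECT a.name AS item, b.name AS manager
FROM employees a
LEFT JOIN employees b ON a.manager_id = b.id

Result:
item   | manager
-------+--------
Wendy  | NULL   
Rosa   | Wendy  
Zoe    | Rosa   
Mia    | Rosa   
Olivia | Wendy  
Aaron  | NULL   
Karen  | Zoe    
Dana   | Rosa   


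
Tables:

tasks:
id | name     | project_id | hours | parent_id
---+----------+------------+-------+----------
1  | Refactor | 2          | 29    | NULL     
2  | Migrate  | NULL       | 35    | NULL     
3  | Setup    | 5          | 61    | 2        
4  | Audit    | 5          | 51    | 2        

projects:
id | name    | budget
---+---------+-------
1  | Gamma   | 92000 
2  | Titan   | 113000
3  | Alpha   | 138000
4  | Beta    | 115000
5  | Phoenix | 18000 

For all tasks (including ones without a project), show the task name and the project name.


LEFT JOIN keeps every row from tasks (the left table); where project_id has no match in projects, the project columns become NULL. Walk through each task:
  - task 1 (Refactor): project_id=2 -> matches Titan
  - task 2 (Migrate): project_id=NULL, no match -> kept with NULL
  - task 3 (Setup): project_id=5 -> matches Phoenix
  - task 4 (Audit): project_id=5 -> matches Phoenix
All 4 rows appear; 1 has NULL project.

SQL:
SELECT a.name, b.name AS project
FROM tasks a
LEFT JOIN projects b ON a.project_id = b.id

Result:
name     | project
---------+--------
Refactor | Titan  
Migrate  | NULL   
Setup    | Phoenix
Audit    | Phoenix


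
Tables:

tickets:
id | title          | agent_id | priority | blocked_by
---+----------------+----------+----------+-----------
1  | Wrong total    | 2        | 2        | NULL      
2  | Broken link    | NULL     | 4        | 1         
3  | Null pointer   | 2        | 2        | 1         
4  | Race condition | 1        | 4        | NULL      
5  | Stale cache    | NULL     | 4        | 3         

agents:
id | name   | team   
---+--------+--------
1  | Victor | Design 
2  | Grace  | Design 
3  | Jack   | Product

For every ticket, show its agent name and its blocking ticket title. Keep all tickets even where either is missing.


Two LEFT JOINs from the same base table tickets: one to agents via agent_id, one to tickets itself via blocked_by. Both are LEFT so every ticket is preserved.
Match against agents:
  - ticket 1 (Wrong total): agent_id=2 -> matches Grace
  - ticket 2 (Broken link): agent_id=NULL, no match -> kept with NULL
  - ticket 3 (Null pointer): agent_id=2 -> matches Grace
  - ticket 4 (Race condition): agent_id=1 -> matches Victor
  - ticket 5 (Stale cache): agent_id=NULL, no match -> kept with NULL
Match against tickets (self):
  - ticket 1 (Wrong total): blocked_by=NULL -> NULL
  - ticket 2 (Broken link): blocked_by=1 -> Wrong total
  - ticket 3 (Null pointer): blocked_by=1 -> Wrong total
  - ticket 4 (Race condition): blocked_by=NULL -> NULL
  - ticket 5 (Stale cache): blocked_by=3 -> Null pointer

SQL:
SELECT a.title, b.name AS agent, c.title AS blocked_by
FROM tickets a
LEFT JOIN agents b ON a.agent_id = b.id
LEFT JOIN tickets c ON a.blocked_by = c.id

Result:
title          | agent  | blocked_by  
---------------+--------+-------------
Wrong total    | Grace  | NULL        
Broken link    | NULL   | Wrong total 
Null pointer   | Grace  | Wrong total 
Race condition | Victor | NULL        
Stale cache    | NULL   | Null pointer


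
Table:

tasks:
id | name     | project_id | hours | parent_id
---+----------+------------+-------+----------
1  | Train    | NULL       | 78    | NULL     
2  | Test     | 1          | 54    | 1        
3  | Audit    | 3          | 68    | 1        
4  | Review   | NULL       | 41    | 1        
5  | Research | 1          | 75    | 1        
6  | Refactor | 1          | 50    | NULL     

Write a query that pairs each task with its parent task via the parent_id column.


This is a self-join: tasks is joined to a second copy of itself, matching each row's parent_id to another row's id. Use LEFT JOIN so rows with parent_id=NULL are kept.
  - task 1 (Train): parent_id=NULL -> NULL
  - task 2 (Test): parent_id=1 -> Train
  - task 3 (Audit): parent_id=1 -> Train
  - task 4 (Review): parent_id=1 -> Train
  - task 5 (Research): parent_id=1 -> Train
  - task 6 (Refactor): parent_id=NULL -> NULL

SQL:
SELECT a.name AS item, b.name AS parent
FROM tasks a
LEFT JOIN tasks b ON a.parent_id = b.id

Result:
item     | parent
---------+-------
Train    | NULL  
Test     | Train 
Audit    | Train 
Review   | Train 
Research | Train 
Refactor | NULL  


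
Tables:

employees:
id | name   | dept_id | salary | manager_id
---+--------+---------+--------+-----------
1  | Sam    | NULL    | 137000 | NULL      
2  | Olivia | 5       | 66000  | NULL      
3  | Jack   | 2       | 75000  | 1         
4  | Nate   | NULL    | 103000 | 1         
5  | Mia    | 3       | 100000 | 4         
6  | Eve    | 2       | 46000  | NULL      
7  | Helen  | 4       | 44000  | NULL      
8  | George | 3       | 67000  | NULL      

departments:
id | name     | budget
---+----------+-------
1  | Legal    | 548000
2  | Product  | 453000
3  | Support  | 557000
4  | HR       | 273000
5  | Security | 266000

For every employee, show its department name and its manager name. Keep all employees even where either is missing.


Two LEFT JOINs from the same base table employees: one to departments via dept_id, one to employees itself via manager_id. Both are LEFT so every employee is preserved.
Match against departments:
  - employee 1 (Sam): dept_id=NULL, no match -> kept with NULL
  - employee 2 (Olivia): dept_id=5 -> matches Security
  - employee 3 (Jack): dept_id=2 -> matches Product
  - employee 4 (Nate): dept_id=NULL, no match -> kept with NULL
  - employee 5 (Mia): dept_id=3 -> matches Support
  - employee 6 (Eve): dept_id=2 -> matches Product
  - employee 7 (Helen): dept_id=4 -> matches HR
  - employee 8 (George): dept_id=3 -> matches Support
Match against employees (self):
  - employee 1 (Sam): manager_id=NULL -> NULL
  - employee 2 (Olivia): manager_id=NULL -> NULL
  - employee 3 (Jack): manager_id=1 -> Sam
  - employee 4 (Nate): manager_id=1 -> Sam
  - employee 5 (Mia): manager_id=4 -> Nate
  - employee 6 (Eve): manager_id=NULL -> NULL
  - employee 7 (Helen): manager_id=NULL -> NULL
  - employee 8 (George): manager_id=NULL -> NULL

SQL:
SELECT a.name, b.name AS department, c.name AS manager
FROM employees a
LEFT JOIN departments b ON a.dept_id = b.id
LEFT JOIN employees c ON a.manager_id = c.id

Result:
name   | department | manager
-------+------------+--------
Sam    | NULL       | NULL   
Olivia | Security   | NULL   
Jack   | Product    | Sam    
Nate   | NULL       | Sam    
Mia    | Support    | Nate   
Eve    | Product    | NULL   
Helen  | HR         | NULL   
George | Support    | NULL   


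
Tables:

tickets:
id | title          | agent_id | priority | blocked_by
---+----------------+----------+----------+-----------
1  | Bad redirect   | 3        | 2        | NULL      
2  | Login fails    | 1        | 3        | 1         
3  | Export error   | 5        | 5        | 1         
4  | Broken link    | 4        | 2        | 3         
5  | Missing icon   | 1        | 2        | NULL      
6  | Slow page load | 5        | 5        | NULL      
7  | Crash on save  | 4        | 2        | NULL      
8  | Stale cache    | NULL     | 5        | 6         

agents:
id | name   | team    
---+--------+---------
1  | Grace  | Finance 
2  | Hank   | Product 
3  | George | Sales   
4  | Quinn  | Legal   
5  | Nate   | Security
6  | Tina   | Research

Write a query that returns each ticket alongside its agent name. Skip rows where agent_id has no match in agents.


INNER JOIN keeps only tickets rows whose agent_id matches an id in agents. Walk through each ticket:
  - ticket 1 (Bad redirect): agent_id=3 -> matches George
  - ticket 2 (Login fails): agent_id=1 -> matches Grace
  - ticket 3 (Export error): agent_id=5 -> matches Nate
  - ticket 4 (Broken link): agent_id=4 -> matches Quinn
  - ticket 5 (Missing icon): agent_id=1 -> matches Grace
  - ticket 6 (Slow page load): agent_id=5 -> matches Nate
  - ticket 7 (Crash on save): agent_id=4 -> matches Quinn
  - ticket 8 (Stale cache): agent_id=NULL, no match -> dropped
So 1 of 8 rows is dropped.

SQL:
SELECT a.title, b.name AS agent
FROM tickets a
INNER JOIN agents b ON a.agent_id = b.id

Result:
title          | agent 
---------------+-------
Bad redirect   | George
Login fails    | Grace 
Export error   | Nate  
Broken link    | Quinn 
Missing icon   | Grace 
Slow page load | Nate  
Crash on save  | Quinn 


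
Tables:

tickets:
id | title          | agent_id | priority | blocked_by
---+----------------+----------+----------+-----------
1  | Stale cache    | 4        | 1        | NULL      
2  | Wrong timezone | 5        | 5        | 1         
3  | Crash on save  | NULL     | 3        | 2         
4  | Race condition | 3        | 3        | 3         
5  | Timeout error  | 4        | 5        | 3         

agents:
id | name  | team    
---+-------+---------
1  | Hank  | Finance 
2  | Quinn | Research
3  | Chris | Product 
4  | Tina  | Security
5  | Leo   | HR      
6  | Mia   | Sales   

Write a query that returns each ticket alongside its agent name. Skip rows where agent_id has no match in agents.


INNER JOIN keeps only tickets rows whose agent_id matches an id in agents. Walk through each ticket:
  - ticket 1 (Stale cache): agent_id=4 -> matches Tina
  - ticket 2 (Wrong timezone): agent_id=5 -> matches Leo
  - ticket 3 (Crash on save): agent_id=NULL, no match -> dropped
  - ticket 4 (Race condition): agent_id=3 -> matches Chris
  - ticket 5 (Timeout error): agent_id=4 -> matches Tina
So 1 of 5 rows is dropped.

SQL:
SELECT a.title, b.name AS agent
FROM tickets a
INNER JOIN agents b ON a.agent_id = b.id

Result:
title          | agent
---------------+------
Stale cache    | Tina 
Wrong timezone | Leo  
Race condition | Chris
Timeout error  | Tina 


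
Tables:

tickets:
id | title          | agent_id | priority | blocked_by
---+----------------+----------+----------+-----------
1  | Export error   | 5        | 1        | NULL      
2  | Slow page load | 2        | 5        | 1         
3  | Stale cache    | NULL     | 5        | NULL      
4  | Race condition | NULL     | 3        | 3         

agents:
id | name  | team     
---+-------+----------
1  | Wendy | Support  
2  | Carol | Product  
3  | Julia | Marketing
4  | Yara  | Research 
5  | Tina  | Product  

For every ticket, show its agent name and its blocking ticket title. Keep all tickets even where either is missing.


Two LEFT JOINs from the same base table tickets: one to agents via agent_id, one to tickets itself via blocked_by. Both are LEFT so every ticket is preserved.
Match against agents:
  - ticket 1 (Export error): agent_id=5 -> matches Tina
  - ticket 2 (Slow page load): agent_id=2 -> matches Carol
  - ticket 3 (Stale cache): agent_id=NULL, no match -> kept with NULL
  - ticket 4 (Race condition): agent_id=NULL, no match -> kept with NULL
Match against tickets (self):
  - ticket 1 (Export error): blocked_by=NULL -> NULL
  - ticket 2 (Slow page load): blocked_by=1 -> Export error
  - ticket 3 (Stale cache): blocked_by=NULL -> NULL
  - ticket 4 (Race condition): blocked_by=3 -> Stale cache

SQL:
SELECT a.title, b.name AS agent, c.title AS blocked_by
FROM tickets a
LEFT JOIN agents b ON a.agent_id = b.id
LEFT JOIN tickets c ON a.blocked_by = c.id

Result:
title          | agent | blocked_by  
---------------+-------+-------------
Export error   | Tina  | NULL        
Slow page load | Carol | Export error
Stale cache    | NULL  | NULL        
Race condition | NULL  | Stale cache 


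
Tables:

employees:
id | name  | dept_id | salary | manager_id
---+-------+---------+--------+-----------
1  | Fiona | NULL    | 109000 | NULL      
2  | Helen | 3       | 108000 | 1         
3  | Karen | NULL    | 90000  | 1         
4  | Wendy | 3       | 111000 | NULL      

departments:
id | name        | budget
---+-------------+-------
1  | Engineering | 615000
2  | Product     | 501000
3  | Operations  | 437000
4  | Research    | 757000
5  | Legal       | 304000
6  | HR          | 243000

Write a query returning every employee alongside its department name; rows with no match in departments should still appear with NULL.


LEFT JOIN keeps every row from employees (the left table); where dept_id has no match in departments, the department columns become NULL. Walk through each employee:
  - employee 1 (Fiona): dept_id=NULL, no match -> kept with NULL
  - employee 2 (Helen): dept_id=3 -> matches Operations
  - employee 3 (Karen): dept_id=NULL, no match -> kept with NULL
  - employee 4 (Wendy): dept_id=3 -> matches Operations
All 4 rows appear; 2 have NULL department.

SQL:
SELECT a.name, b.name AS department
FROM employees a
LEFT JOIN departments b ON a.dept_id = b.id

Result:
name  | department
------+-----------
Fiona | NULL      
Helen | Operations
Karen | NULL      
Wendy | Operations


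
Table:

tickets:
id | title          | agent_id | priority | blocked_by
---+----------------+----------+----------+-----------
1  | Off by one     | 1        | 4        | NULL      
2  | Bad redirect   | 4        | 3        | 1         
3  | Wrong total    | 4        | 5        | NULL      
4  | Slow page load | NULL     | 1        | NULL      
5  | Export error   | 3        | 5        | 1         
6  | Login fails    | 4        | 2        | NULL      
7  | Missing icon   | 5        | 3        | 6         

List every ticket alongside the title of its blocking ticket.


This is a self-join: tickets is joined to a second copy of itself, matching each row's blocked_by to another row's id. Use LEFT JOIN so rows with blocked_by=NULL are kept.
  - ticket 1 (Off by one): blocked_by=NULL -> NULL
  - ticket 2 (Bad redirect): blocked_by=1 -> Off by one
  - ticket 3 (Wrong total): blocked_by=NULL -> NULL
  - ticket 4 (Slow page load): blocked_by=NULL -> NULL
  - ticket 5 (Export error): blocked_by=1 -> Off by one
  - ticket 6 (Login fails): blocked_by=NULL -> NULL
  - ticket 7 (Missing icon): blocked_by=6 -> Login fails

SQL:
SELECT a.title AS item, b.title AS blocked_by
FROM tickets a
LEFT JOIN tickets b ON a.blocked_by = b.id

Result:
item           | blocked_by 
---------------+------------
Off by one     | NULL       
Bad redirect   | Off by one 
Wrong total    | NULL       
Slow page load | NULL       
Export error   | Off by one 
Login fails    | NULL       
Missing icon   | Login fails


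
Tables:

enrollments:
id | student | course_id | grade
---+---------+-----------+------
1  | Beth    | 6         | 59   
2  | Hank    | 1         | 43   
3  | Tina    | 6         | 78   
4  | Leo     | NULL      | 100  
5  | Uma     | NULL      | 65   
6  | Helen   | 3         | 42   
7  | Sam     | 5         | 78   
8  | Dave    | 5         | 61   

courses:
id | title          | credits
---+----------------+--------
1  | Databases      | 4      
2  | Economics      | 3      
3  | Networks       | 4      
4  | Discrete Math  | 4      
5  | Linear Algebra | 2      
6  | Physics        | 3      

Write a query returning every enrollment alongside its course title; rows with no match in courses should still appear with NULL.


LEFT JOIN keeps every row from enrollments (the left table); where course_id has no match in courses, the course columns become NULL. Walk through each enrollment:
  - enrollment 1 (Beth): course_id=6 -> matches Physics
  - enrollment 2 (Hank): course_id=1 -> matches Databases
  - enrollment 3 (Tina): course_id=6 -> matches Physics
  - enrollment 4 (Leo): course_id=NULL, no match -> kept with NULL
  - enrollment 5 (Uma): course_id=NULL, no match -> kept with NULL
  - enrollment 6 (Helen): course_id=3 -> matches Networks
  - enrollment 7 (Sam): course_id=5 -> matches Linear Algebra
  - enrollment 8 (Dave): course_id=5 -> matches Linear Algebra
All 8 rows appear; 2 have NULL course.

SQL:
SELECT a.student, b.title AS course
FROM enrollments a
LEFT JOIN courses b ON a.course_id = b.id

Result:
student | course        
--------+---------------
Beth    | Physics       
Hank    | Databases     
Tina    | Physics       
Leo     | NULL          
Uma     | NULL          
Helen   | Networks      
Sam     | Linear Algebra
Dave    | Linear Algebra


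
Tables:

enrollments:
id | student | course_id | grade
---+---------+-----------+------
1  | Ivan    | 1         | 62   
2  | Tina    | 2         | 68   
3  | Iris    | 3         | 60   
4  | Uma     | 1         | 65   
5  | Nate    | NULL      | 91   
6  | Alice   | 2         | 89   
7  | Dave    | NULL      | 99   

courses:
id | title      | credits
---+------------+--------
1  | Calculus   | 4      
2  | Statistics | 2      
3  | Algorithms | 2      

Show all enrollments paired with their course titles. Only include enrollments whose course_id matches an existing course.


INNER JOIN keeps only enrollments rows whose course_id matches an id in courses. Walk through each enrollment:
  - enrollment 1 (Ivan): course_id=1 -> matches Calculus
  - enrollment 2 (Tina): course_id=2 -> matches Statistics
  - enrollment 3 (Iris): course_id=3 -> matches Algorithms
  - enrollment 4 (Uma): course_id=1 -> matches Calculus
  - enrollment 5 (Nate): course_id=NULL, no match -> dropped
  - enrollment 6 (Alice): course_id=2 -> matches Statistics
  - enrollment 7 (Dave): course_id=NULL, no match -> dropped
So 2 of 7 rows are dropped.

SQL:
SELECT a.student, b.title AS course
FROM enrollments a
INNER JOIN courses b ON a.course_id = b.id

Result:
student | course    
--------+-----------
Ivan    | Calculus  
Tina    | Statistics
Iris    | Algorithms
Uma     | Calculus  
Alice   | Statistics


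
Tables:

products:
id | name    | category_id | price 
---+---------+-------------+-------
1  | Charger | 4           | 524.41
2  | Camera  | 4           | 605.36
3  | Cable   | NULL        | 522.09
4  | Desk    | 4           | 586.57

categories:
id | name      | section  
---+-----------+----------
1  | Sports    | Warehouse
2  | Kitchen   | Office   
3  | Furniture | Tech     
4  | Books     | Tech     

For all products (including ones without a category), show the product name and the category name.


LEFT JOIN keeps every row from products (the left table); where category_id has no match in categories, the category columns become NULL. Walk through each product:
  - product 1 (Charger): category_id=4 -> matches Books
  - product 2 (Camera): category_id=4 -> matches Books
  - product 3 (Cable): category_id=NULL, no match -> kept with NULL
  - product 4 (Desk): category_id=4 -> matches Books
All 4 rows appear; 1 has NULL category.

SQL:
SELECT a.name, b.name AS category
FROM products a
LEFT JOIN categories b ON a.category_id = b.id

Result:
name    | category
--------+---------
Charger | Books   
Camera  | Books   
Cable   | NULL    
Desk    | Books   


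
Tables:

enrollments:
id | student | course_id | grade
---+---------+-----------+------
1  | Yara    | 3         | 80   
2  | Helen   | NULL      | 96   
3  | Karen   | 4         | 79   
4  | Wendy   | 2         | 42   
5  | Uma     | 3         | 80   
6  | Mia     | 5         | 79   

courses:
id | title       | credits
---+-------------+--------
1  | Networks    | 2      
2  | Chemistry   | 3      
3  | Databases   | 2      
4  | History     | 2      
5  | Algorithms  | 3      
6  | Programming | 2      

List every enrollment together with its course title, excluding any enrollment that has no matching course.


INNER JOIN keeps only enrollments rows whose course_id matches an id in courses. Walk through each enrollment:
  - enrollment 1 (Yara): course_id=3 -> matches Databases
  - enrollment 2 (Helen): course_id=NULL, no match -> dropped
  - enrollment 3 (Karen): course_id=4 -> matches History
  - enrollment 4 (Wendy): course_id=2 -> matches Chemistry
  - enrollment 5 (Uma): course_id=3 -> matches Databases
  - enrollment 6 (Mia): course_id=5 -> matches Algorithms
So 1 of 6 rows is dropped.

SQL:
SELECT a.student, b.title AS course
FROM enrollments a
INNER JOIN courses b ON a.course_id = b.id

Result:
student | course    
--------+-----------
Yara    | Databases 
Karen   | History   
Wendy   | Chemistry 
Uma     | Databases 
Mia     | Algorithms


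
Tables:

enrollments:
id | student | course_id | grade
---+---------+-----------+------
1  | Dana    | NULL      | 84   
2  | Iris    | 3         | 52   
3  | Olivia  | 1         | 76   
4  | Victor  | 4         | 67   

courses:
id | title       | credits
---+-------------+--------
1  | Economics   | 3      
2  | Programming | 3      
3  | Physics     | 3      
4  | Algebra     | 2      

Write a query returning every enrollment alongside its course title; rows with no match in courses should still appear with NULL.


LEFT JOIN keeps every row from enrollments (the left table); where course_id has no match in courses, the course columns become NULL. Walk through each enrollment:
  - enrollment 1 (Dana): course_id=NULL, no match -> kept with NULL
  - enrollment 2 (Iris): course_id=3 -> matches Physics
  - enrollment 3 (Olivia): course_id=1 -> matches Economics
  - enrollment 4 (Victor): course_id=4 -> matches Algebra
All 4 rows appear; 1 has NULL course.

SQL:
SELECT a.student, b.title AS course
FROM enrollments a
LEFT JOIN courses b ON a.course_id = b.id

Result:
student | course   
--------+----------
Dana    | NULL     
Iris    | Physics  
Olivia  | Economics
Victor  | Algebra  


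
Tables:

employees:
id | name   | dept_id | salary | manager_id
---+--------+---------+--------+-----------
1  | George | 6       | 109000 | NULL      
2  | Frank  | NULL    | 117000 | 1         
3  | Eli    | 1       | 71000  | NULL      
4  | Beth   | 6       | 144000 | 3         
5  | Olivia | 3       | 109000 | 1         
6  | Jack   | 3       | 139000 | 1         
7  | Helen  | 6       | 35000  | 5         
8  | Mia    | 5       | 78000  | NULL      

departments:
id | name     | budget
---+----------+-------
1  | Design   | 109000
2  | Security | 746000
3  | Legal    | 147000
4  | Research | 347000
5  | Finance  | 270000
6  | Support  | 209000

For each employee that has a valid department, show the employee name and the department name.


INNER JOIN keeps only employees rows whose dept_id matches an id in departments. Walk through each employee:
  - employee 1 (George): dept_id=6 -> matches Support
  - employee 2 (Frank): dept_id=NULL, no match -> dropped
  - employee 3 (Eli): dept_id=1 -> matches Design
  - employee 4 (Beth): dept_id=6 -> matches Support
  - employee 5 (Olivia): dept_id=3 -> matches Legal
  - employee 6 (Jack): dept_id=3 -> matches Legal
  - employee 7 (Helen): dept_id=6 -> matches Support
  - employee 8 (Mia): dept_id=5 -> matches Finance
So 1 of 8 rows is dropped.

SQL:
SELECT a.name, b.name AS department
FROM employees a
INNER JOIN departments b ON a.dept_id = b.id

Result:
name   | department
-------+-----------
George | Support   
Eli    | Design    
Beth   | Support   
Olivia | Legal     
Jack   | Legal     
Helen  | Support   
Mia    | Finance   


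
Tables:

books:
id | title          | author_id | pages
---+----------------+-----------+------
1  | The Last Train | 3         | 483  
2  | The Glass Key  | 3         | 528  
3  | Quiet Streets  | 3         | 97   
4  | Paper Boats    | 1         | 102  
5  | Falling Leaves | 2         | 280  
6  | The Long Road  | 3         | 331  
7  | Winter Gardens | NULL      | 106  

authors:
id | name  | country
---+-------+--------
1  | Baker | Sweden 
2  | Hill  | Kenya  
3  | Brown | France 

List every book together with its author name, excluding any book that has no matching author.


INNER JOIN keeps only books rows whose author_id matches an id in authors. Walk through each book:
  - book 1 (The Last Train): author_id=3 -> matches Brown
  - book 2 (The Glass Key): author_id=3 -> matches Brown
  - book 3 (Quiet Streets): author_id=3 -> matches Brown
  - book 4 (Paper Boats): author_id=1 -> matches Baker
  - book 5 (Falling Leaves): author_id=2 -> matches Hill
  - book 6 (The Long Road): author_id=3 -> matches Brown
  - book 7 (Winter Gardens): author_id=NULL, no match -> dropped
So 1 of 7 rows is dropped.

SQL:
SELECT a.title, b.name AS author
FROM books a
INNER JOIN authors b ON a.author_id = b.id

Result:
title          | author
---------------+-------
The Last Train | Brown 
The Glass Key  | Brown 
Quiet Streets  | Brown 
Paper Boats    | Baker 
Falling Leaves | Hill  
The Long Road  | Brown 


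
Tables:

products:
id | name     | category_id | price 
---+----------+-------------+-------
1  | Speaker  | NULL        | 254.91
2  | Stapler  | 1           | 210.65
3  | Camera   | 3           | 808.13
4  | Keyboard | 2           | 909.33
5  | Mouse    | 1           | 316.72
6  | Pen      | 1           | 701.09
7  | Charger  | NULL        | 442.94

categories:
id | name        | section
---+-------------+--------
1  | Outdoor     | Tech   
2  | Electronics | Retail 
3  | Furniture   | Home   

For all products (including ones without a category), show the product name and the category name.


LEFT JOIN keeps every row from products (the left table); where category_id has no match in categories, the category columns become NULL. Walk through each product:
  - product 1 (Speaker): category_id=NULL, no match -> kept with NULL
  - product 2 (Stapler): category_id=1 -> matches Outdoor
  - product 3 (Camera): category_id=3 -> matches Furniture
  - product 4 (Keyboard): category_id=2 -> matches Electronics
  - product 5 (Mouse): category_id=1 -> matches Outdoor
  - product 6 (Pen): category_id=1 -> matches Outdoor
  - product 7 (Charger): category_id=NULL, no match -> kept with NULL
All 7 rows appear; 2 have NULL category.

SQL:
SELECT a.name, b.name AS category
FROM products a
LEFT JOIN categories b ON a.category_id = b.id

Result:
name     | category   
---------+------------
Speaker  | NULL       
Stapler  | Outdoor    
Camera   | Furniture  
Keyboard | Electronics
Mouse    | Outdoor    
Pen      | Outdoor    
Charger  | NULL       


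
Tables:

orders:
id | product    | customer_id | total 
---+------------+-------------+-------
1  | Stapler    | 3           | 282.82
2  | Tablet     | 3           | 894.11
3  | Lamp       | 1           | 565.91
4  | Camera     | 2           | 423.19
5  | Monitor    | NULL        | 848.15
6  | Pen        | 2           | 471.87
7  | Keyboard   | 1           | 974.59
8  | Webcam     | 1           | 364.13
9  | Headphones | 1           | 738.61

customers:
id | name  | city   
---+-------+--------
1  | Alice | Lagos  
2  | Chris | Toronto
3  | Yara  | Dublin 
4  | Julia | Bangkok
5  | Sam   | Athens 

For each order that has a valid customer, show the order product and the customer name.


INNER JOIN keeps only orders rows whose customer_id matches an id in customers. Walk through each order:
  - order 1 (Stapler): customer_id=3 -> matches Yara
  - order 2 (Tablet): customer_id=3 -> matches Yara
  - order 3 (Lamp): customer_id=1 -> matches Alice
  - order 4 (Camera): customer_id=2 -> matches Chris
  - order 5 (Monitor): customer_id=NULL, no match -> dropped
  - order 6 (Pen): customer_id=2 -> matches Chris
  - order 7 (Keyboard): customer_id=1 -> matches Alice
  - order 8 (Webcam): customer_id=1 -> matches Alice
  - order 9 (Headphones): customer_id=1 -> matches Alice
So 1 of 9 rows is dropped.

SQL:
SELECT a.product, b.name AS customer
FROM orders a
INNER JOIN customers b ON a.customer_id = b.id

Result:
product    | customer
-----------+---------
Stapler    | Yara    
Tablet     | Yara    
Lamp       | Alice   
Camera     | Chris   
Pen        | Chris   
Keyboard   | Alice   
Webcam     | Alice   
Headphones | Alice   


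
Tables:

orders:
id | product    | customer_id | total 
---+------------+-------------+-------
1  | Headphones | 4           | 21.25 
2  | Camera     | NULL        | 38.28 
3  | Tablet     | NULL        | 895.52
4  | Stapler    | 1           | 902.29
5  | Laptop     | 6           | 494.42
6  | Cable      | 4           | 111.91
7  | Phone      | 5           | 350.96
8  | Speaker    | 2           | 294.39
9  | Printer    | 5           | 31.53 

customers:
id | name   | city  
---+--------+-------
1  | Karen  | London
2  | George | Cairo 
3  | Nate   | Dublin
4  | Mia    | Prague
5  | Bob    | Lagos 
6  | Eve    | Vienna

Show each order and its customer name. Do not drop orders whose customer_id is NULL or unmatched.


LEFT JOIN keeps every row from orders (the left table); where customer_id has no match in customers, the customer columns become NULL. Walk through each order:
  - order 1 (Headphones): customer_id=4 -> matches Mia
  - order 2 (Camera): customer_id=NULL, no match -> kept with NULL
  - order 3 (Tablet): customer_id=NULL, no match -> kept with NULL
  - order 4 (Stapler): customer_id=1 -> matches Karen
  - order 5 (Laptop): customer_id=6 -> matches Eve
  - order 6 (Cable): customer_id=4 -> matches Mia
  - order 7 (Phone): customer_id=5 -> matches Bob
  - order 8 (Speaker): customer_id=2 -> matches George
  - order 9 (Printer): customer_id=5 -> matches Bob
All 9 rows appear; 2 have NULL customer.

SQL:
SELECT a.product, b.name AS customer
FROM orders a
LEFT JOIN customers b ON a.customer_id = b.id

Result:
product    | customer
-----------+---------
Headphones | Mia     
Camera     | NULL    
Tablet     | NULL    
Stapler    | Karen   
Laptop     | Eve     
Cable      | Mia     
Phone      | Bob     
Speaker    | George  
Printer    | Bob     


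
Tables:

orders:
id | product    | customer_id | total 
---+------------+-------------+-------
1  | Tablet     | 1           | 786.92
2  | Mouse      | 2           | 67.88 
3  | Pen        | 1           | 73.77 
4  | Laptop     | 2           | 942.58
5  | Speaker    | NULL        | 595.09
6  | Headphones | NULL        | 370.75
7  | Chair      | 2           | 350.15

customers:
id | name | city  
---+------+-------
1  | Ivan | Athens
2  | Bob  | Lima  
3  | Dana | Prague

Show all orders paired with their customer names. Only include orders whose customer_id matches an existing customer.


INNER JOIN keeps only orders rows whose customer_id matches an id in customers. Walk through each order:
  - order 1 (Tablet): customer_id=1 -> matches Ivan
  - order 2 (Mouse): customer_id=2 -> matches Bob
  - order 3 (Pen): customer_id=1 -> matches Ivan
  - order 4 (Laptop): customer_id=2 -> matches Bob
  - order 5 (Speaker): customer_id=NULL, no match -> dropped
  - order 6 (Headphones): customer_id=NULL, no match -> dropped
  - order 7 (Chair): customer_id=2 -> matches Bob
So 2 of 7 rows are dropped.

SQL:
SELECT a.product, b.name AS customer
FROM orders a
INNER JOIN customers b ON a.customer_id = b.id

Result:
product | customer
--------+---------
Tablet  | Ivan    
Mouse   | Bob     
Pen     | Ivan    
Laptop  | Bob     
Chair   | Bob     


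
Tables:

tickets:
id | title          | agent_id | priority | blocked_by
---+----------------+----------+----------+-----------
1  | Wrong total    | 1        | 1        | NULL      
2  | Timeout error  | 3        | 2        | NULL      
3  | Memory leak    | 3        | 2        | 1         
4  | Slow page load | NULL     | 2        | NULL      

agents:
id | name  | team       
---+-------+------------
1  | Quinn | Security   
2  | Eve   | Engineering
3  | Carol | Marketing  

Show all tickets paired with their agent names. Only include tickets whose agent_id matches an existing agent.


INNER JOIN keeps only tickets rows whose agent_id matches an id in agents. Walk through each ticket:
  - ticket 1 (Wrong total): agent_id=1 -> matches Quinn
  - ticket 2 (Timeout error): agent_id=3 -> matches Carol
  - ticket 3 (Memory leak): agent_id=3 -> matches Carol
  - ticket 4 (Slow page load): agent_id=NULL, no match -> dropped
So 1 of 4 rows is dropped.

SQL:
SELECT a.title, b.name AS agent
FROM tickets a
INNER JOIN agents b ON a.agent_id = b.id

Result:
title         | agent
--------------+------
Wrong total   | Quinn
Timeout error | Carol
Memory leak   | Carol


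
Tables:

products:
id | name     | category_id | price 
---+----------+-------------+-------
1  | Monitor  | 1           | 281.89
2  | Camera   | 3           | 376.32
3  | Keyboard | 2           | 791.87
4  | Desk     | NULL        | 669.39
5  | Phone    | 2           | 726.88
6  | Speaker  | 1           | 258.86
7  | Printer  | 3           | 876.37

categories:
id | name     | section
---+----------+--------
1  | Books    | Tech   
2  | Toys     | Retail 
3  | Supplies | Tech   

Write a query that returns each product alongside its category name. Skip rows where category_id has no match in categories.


INNER JOIN keeps only products rows whose category_id matches an id in categories. Walk through each product:
  - product 1 (Monitor): category_id=1 -> matches Books
  - product 2 (Camera): category_id=3 -> matches Supplies
  - product 3 (Keyboard): category_id=2 -> matches Toys
  - product 4 (Desk): category_id=NULL, no match -> dropped
  - product 5 (Phone): category_id=2 -> matches Toys
  - product 6 (Speaker): category_id=1 -> matches Books
  - product 7 (Printer): category_id=3 -> matches Supplies
So 1 of 7 rows is dropped.

SQL:
SELECT a.name, b.name AS category
FROM products a
INNER JOIN categories b ON a.category_id = b.id

Result:
name     | category
---------+---------
Monitor  | Books   
Camera   | Supplies
Keyboard | Toys    
Phone    | Toys    
Speaker  | Books   
Printer  | Supplies


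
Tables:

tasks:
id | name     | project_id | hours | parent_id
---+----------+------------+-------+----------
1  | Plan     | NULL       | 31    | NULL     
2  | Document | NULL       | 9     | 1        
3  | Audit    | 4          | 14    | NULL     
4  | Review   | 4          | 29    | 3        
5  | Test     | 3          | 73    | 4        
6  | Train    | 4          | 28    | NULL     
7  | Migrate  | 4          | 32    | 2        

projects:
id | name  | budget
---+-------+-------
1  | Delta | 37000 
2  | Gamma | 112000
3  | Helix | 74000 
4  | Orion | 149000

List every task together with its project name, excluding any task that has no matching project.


INNER JOIN keeps only tasks rows whose project_id matches an id in projects. Walk through each task:
  - task 1 (Plan): project_id=NULL, no match -> dropped
  - task 2 (Document): project_id=NULL, no match -> dropped
  - task 3 (Audit): project_id=4 -> matches Orion
  - task 4 (Review): project_id=4 -> matches Orion
  - task 5 (Test): project_id=3 -> matches Helix
  - task 6 (Train): project_id=4 -> matches Orion
  - task 7 (Migrate): project_id=4 -> matches Orion
So 2 of 7 rows are dropped.

SQL:
SELECT a.name, b.name AS project
FROM tasks a
INNER JOIN projects b ON a.project_id = b.id

Result:
name    | project
--------+--------
Audit   | Orion  
Review  | Orion  
Test    | Helix  
Train   | Orion  
Migrate | Orion  


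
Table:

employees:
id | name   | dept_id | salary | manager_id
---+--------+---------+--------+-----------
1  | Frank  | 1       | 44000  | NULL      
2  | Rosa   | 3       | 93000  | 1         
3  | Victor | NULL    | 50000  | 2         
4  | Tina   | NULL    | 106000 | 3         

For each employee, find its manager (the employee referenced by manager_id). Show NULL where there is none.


This is a self-join: employees is joined to a second copy of itself, matching each row's manager_id to another row's id. Use LEFT JOIN so rows with manager_id=NULL are kept.
  - employee 1 (Frank): manager_id=NULL -> NULL
  - employee 2 (Rosa): manager_id=1 -> Frank
  - employee 3 (Victor): manager_id=2 -> Rosa
  - employee 4 (Tina): manager_id=3 -> Victor

SQL:
SELECT a.name AS item, b.name AS manager
FROM employees a
LEFT JOIN employees b ON a.manager_id = b.id

Result:
item   | manager
-------+--------
Frank  | NULL   
Rosa   | Frank  
Victor | Rosa   
Tina   | Victor 
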